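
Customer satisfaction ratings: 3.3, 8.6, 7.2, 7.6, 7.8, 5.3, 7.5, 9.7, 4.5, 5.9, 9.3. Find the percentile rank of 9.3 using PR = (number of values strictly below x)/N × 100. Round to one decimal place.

81.8

N = 11.
Strictly below 9.3: 9. Equal to 9.3: 1.
PR = 9/11 × 100 = 81.8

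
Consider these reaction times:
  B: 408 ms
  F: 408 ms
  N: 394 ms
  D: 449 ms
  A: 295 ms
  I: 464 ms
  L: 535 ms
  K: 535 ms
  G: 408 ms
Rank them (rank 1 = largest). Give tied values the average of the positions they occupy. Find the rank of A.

Sorted (descending): 535, 535, 464, 449, 408, 408, 408, 394, 295
The 2 values of 535 occupy positions 1–2 → average rank (1+2)/2 = 1.5.
The 3 values of 408 occupy positions 5–7 → average rank 6.
A has value 295 ms → rank 9.

9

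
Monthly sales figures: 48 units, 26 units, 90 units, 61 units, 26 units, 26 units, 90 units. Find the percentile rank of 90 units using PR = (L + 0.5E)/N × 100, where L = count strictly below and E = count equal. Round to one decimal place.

N = 7.
Strictly below 90: 5. Equal to 90: 2.
PR = (5 + 0.5·2)/7 × 100 = 85.7

85.7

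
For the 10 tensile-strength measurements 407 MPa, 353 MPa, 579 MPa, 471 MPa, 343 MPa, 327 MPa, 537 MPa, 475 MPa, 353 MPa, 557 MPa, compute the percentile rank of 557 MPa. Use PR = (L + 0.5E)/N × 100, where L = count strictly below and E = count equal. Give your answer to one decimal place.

N = 10.
Strictly below 557: 8. Equal to 557: 1.
PR = (8 + 0.5·1)/10 × 100 = 85.0

85.0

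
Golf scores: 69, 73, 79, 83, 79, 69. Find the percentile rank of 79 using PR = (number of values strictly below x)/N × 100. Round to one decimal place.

N = 6.
Strictly below 79: 3. Equal to 79: 2.
PR = 3/6 × 100 = 50.0

50.0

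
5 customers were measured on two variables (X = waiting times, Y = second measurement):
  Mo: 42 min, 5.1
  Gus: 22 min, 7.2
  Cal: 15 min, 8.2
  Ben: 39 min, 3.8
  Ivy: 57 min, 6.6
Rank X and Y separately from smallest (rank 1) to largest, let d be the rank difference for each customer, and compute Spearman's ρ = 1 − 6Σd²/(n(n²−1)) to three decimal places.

-0.600

Ranks of variable 1: 4, 2, 1, 3, 5
Ranks of variable 2: 2, 4, 5, 1, 3
d = r₁ − r₂: 2, -2, -4, 2, 2
d²: 4, 4, 16, 4, 4; Σd² = 32
ρ = 1 − 6·32/(5·24) = 1 − 192/120 = -0.600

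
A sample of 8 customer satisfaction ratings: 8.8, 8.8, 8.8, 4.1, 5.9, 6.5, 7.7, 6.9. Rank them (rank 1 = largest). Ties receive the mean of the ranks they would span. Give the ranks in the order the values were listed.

2, 2, 2, 8, 7, 6, 4, 5

Sorted (descending): 8.8, 8.8, 8.8, 7.7, 6.9, 6.5, 5.9, 4.1
The 3 values of 8.8 occupy positions 1–3 → average rank 2.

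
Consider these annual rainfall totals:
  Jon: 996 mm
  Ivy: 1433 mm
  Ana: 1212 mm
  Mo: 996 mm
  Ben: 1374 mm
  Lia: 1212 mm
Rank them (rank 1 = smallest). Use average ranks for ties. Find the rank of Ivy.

Sorted (ascending): 996, 996, 1212, 1212, 1374, 1433
The 2 values of 996 occupy positions 1–2 → average rank (1+2)/2 = 1.5.
The 2 values of 1212 occupy positions 3–4 → average rank (3+4)/2 = 3.5.
Ivy has value 1433 mm → rank 6.

6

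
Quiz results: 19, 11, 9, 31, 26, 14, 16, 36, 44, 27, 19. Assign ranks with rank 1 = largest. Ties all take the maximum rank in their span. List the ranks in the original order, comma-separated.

7, 10, 11, 3, 5, 9, 8, 2, 1, 4, 7

Sorted (descending): 44, 36, 31, 27, 26, 19, 19, 16, 14, 11, 9
The 2 values of 19 occupy positions 6–7 → each gets rank 7.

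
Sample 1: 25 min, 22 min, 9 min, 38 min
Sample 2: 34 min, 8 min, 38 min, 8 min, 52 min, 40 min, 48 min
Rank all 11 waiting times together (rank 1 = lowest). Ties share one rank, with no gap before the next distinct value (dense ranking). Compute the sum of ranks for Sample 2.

37

Sorted (ascending): 8, 8, 9, 22, 25, 34, 38, 38, 40, 48, 52
The 2 values of 8 share dense rank 1.
The 2 values of 38 share dense rank 6.
Remaining distinct values take the next consecutive integers.
Sample 2 values → pooled ranks: 34→5, 8→1, 38→6, 8→1, 52→9, 40→7, 48→8
Rank sum = 5 + 1 + 6 + 1 + 9 + 7 + 8 = 37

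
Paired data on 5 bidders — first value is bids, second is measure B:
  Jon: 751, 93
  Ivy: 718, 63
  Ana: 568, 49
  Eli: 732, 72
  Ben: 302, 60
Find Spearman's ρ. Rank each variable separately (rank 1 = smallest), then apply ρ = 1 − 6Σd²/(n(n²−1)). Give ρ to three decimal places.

0.900

Ranks of variable 1: 5, 3, 2, 4, 1
Ranks of variable 2: 5, 3, 1, 4, 2
d = r₁ − r₂: 0, 0, 1, 0, -1
d²: 0, 0, 1, 0, 1; Σd² = 2
ρ = 1 − 6·2/(5·24) = 1 − 12/120 = 0.900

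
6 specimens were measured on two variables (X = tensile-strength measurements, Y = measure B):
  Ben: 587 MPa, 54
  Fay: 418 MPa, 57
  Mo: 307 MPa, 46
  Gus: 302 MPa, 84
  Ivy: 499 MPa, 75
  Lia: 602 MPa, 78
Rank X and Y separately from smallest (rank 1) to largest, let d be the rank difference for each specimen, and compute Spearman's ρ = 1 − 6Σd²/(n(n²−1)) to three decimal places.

-0.029

Ranks of variable 1: 5, 3, 2, 1, 4, 6
Ranks of variable 2: 2, 3, 1, 6, 4, 5
d = r₁ − r₂: 3, 0, 1, -5, 0, 1
d²: 9, 0, 1, 25, 0, 1; Σd² = 36
ρ = 1 − 6·36/(6·35) = 1 − 216/210 = -0.029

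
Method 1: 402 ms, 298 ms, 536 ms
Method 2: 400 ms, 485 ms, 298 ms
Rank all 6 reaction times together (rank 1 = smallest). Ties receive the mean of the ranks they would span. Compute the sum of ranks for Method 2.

9.5

Sorted (ascending): 298, 298, 400, 402, 485, 536
The 2 values of 298 occupy positions 1–2 → average rank (1+2)/2 = 1.5.
Method 2 values → pooled ranks: 400→3, 485→5, 298→1.5
Rank sum = 3 + 5 + 1.5 = 9.5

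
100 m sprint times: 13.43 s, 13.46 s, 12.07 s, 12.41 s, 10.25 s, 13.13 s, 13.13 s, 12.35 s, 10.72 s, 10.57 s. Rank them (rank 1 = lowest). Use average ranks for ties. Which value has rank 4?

Sorted (ascending): 10.25, 10.57, 10.72, 12.07, 12.35, 12.41, 13.13, 13.13, 13.43, 13.46
The 2 values of 13.13 occupy positions 7–8 → average rank (7+8)/2 = 7.5.
Rank 4 → value 12.07.

12.07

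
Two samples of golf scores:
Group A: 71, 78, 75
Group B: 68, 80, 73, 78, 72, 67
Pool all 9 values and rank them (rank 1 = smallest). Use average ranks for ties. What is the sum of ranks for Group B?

Sorted (ascending): 67, 68, 71, 72, 73, 75, 78, 78, 80
The 2 values of 78 occupy positions 7–8 → average rank (7+8)/2 = 7.5.
Group B values → pooled ranks: 68→2, 80→9, 73→5, 78→7.5, 72→4, 67→1
Rank sum = 2 + 9 + 5 + 7.5 + 4 + 1 = 28.5

28.5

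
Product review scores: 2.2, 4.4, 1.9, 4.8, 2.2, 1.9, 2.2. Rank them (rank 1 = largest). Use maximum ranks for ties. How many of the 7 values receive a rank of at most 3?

2

Sorted (descending): 4.8, 4.4, 2.2, 2.2, 2.2, 1.9, 1.9
The 3 values of 2.2 occupy positions 3–5 → each gets rank 5.
The 2 values of 1.9 occupy positions 6–7 → each gets rank 7.
Ranks ≤ 3: {1, 2} → 2 values.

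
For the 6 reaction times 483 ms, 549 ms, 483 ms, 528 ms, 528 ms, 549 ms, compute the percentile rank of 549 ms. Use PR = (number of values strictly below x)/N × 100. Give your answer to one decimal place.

66.7

N = 6.
Strictly below 549: 4. Equal to 549: 2.
PR = 4/6 × 100 = 66.7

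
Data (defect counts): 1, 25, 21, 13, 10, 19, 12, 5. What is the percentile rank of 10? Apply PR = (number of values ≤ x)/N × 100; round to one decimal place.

N = 8.
Strictly below 10: 2. Equal to 10: 1.
PR = 3/8 × 100 = 37.5

37.5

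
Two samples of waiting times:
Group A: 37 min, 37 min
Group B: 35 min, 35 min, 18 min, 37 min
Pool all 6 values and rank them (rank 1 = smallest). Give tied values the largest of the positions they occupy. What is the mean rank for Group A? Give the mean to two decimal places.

6.00

Sorted (ascending): 18, 35, 35, 37, 37, 37
The 2 values of 35 occupy positions 2–3 → each gets rank 3.
The 3 values of 37 occupy positions 4–6 → each gets rank 6.
Group A values → pooled ranks: 37→6, 37→6
Mean rank = (6 + 6) / 2 = 6.00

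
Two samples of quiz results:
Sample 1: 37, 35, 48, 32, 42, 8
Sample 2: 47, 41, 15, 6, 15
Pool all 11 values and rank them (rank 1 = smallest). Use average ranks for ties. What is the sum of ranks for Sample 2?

26

Sorted (ascending): 6, 8, 15, 15, 32, 35, 37, 41, 42, 47, 48
The 2 values of 15 occupy positions 3–4 → average rank (3+4)/2 = 3.5.
Sample 2 values → pooled ranks: 47→10, 41→8, 15→3.5, 6→1, 15→3.5
Rank sum = 10 + 8 + 3.5 + 1 + 3.5 = 26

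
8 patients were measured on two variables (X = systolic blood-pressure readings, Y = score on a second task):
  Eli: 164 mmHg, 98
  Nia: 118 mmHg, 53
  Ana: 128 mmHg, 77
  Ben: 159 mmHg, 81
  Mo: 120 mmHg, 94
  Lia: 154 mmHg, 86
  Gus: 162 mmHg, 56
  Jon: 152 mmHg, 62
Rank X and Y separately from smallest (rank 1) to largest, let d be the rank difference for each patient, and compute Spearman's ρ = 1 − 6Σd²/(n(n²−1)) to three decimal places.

Ranks of variable 1: 8, 1, 3, 6, 2, 5, 7, 4
Ranks of variable 2: 8, 1, 4, 5, 7, 6, 2, 3
d = r₁ − r₂: 0, 0, -1, 1, -5, -1, 5, 1
d²: 0, 0, 1, 1, 25, 1, 25, 1; Σd² = 54
ρ = 1 − 6·54/(8·63) = 1 − 324/504 = 0.357

0.357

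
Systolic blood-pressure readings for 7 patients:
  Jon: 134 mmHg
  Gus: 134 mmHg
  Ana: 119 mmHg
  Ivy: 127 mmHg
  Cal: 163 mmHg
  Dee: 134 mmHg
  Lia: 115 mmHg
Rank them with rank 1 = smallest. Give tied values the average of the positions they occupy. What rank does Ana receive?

Sorted (ascending): 115, 119, 127, 134, 134, 134, 163
The 3 values of 134 occupy positions 4–6 → average rank 5.
Ana has value 119 mmHg → rank 2.

2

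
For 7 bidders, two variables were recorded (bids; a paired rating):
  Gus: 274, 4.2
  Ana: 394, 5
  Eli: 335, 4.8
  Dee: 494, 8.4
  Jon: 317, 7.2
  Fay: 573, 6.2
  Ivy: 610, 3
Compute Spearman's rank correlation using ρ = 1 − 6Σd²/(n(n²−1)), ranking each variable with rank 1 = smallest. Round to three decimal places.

-0.036

Ranks of variable 1: 1, 4, 3, 5, 2, 6, 7
Ranks of variable 2: 2, 4, 3, 7, 6, 5, 1
d = r₁ − r₂: -1, 0, 0, -2, -4, 1, 6
d²: 1, 0, 0, 4, 16, 1, 36; Σd² = 58
ρ = 1 − 6·58/(7·48) = 1 − 348/336 = -0.036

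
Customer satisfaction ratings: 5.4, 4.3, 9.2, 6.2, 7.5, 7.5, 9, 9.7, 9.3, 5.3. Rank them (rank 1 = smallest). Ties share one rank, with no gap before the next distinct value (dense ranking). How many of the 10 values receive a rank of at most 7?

Sorted (ascending): 4.3, 5.3, 5.4, 6.2, 7.5, 7.5, 9, 9.2, 9.3, 9.7
The 2 values of 7.5 share dense rank 5.
Remaining distinct values take the next consecutive integers.
Ranks ≤ 7: {1, 2, 3, 4, 5, 5, 6, 7} → 8 values.

8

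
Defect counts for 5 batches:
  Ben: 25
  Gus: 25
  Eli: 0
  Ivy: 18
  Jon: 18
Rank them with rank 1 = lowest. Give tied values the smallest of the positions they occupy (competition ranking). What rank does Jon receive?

Sorted (ascending): 0, 18, 18, 25, 25
The 2 values of 18 occupy positions 2–3 → each gets rank 2.
The 2 values of 25 occupy positions 4–5 → each gets rank 4.
Jon has value 18 → rank 2.

2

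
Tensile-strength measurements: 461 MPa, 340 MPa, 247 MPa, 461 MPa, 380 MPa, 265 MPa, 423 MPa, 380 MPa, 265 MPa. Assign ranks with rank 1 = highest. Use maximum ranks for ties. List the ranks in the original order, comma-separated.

Sorted (descending): 461, 461, 423, 380, 380, 340, 265, 265, 247
The 2 values of 461 occupy positions 1–2 → each gets rank 2.
The 2 values of 380 occupy positions 4–5 → each gets rank 5.
The 2 values of 265 occupy positions 7–8 → each gets rank 8.

2, 6, 9, 2, 5, 8, 3, 5, 8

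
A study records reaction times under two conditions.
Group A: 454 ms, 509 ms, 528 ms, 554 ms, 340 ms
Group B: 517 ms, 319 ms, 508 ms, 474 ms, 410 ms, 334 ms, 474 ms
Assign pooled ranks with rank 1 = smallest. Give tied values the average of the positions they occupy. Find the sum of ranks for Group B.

38

Sorted (ascending): 319, 334, 340, 410, 454, 474, 474, 508, 509, 517, 528, 554
The 2 values of 474 occupy positions 6–7 → average rank (6+7)/2 = 6.5.
Group B values → pooled ranks: 517→10, 319→1, 508→8, 474→6.5, 410→4, 334→2, 474→6.5
Rank sum = 10 + 1 + 8 + 6.5 + 4 + 2 + 6.5 = 38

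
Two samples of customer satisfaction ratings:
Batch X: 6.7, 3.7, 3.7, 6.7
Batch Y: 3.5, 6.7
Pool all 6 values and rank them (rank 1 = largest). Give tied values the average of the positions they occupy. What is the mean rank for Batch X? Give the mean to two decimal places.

3.25

Sorted (descending): 6.7, 6.7, 6.7, 3.7, 3.7, 3.5
The 3 values of 6.7 occupy positions 1–3 → average rank 2.
The 2 values of 3.7 occupy positions 4–5 → average rank (4+5)/2 = 4.5.
Batch X values → pooled ranks: 6.7→2, 3.7→4.5, 3.7→4.5, 6.7→2
Mean rank = (2 + 4.5 + 4.5 + 2) / 4 = 3.25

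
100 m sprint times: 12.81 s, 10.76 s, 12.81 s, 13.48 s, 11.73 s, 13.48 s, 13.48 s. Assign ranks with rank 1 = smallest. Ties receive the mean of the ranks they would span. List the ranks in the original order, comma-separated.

Sorted (ascending): 10.76, 11.73, 12.81, 12.81, 13.48, 13.48, 13.48
The 2 values of 12.81 occupy positions 3–4 → average rank (3+4)/2 = 3.5.
The 3 values of 13.48 occupy positions 5–7 → average rank 6.

3.5, 1, 3.5, 6, 2, 6, 6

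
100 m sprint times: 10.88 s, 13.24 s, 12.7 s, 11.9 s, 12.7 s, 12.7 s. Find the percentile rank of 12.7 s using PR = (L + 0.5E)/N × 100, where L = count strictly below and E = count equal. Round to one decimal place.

N = 6.
Strictly below 12.7: 2. Equal to 12.7: 3.
PR = (2 + 0.5·3)/6 × 100 = 58.3

58.3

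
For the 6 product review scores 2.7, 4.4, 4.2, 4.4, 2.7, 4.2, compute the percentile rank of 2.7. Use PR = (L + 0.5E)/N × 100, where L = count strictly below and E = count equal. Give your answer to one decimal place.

N = 6.
Strictly below 2.7: 0. Equal to 2.7: 2.
PR = (0 + 0.5·2)/6 × 100 = 16.7

16.7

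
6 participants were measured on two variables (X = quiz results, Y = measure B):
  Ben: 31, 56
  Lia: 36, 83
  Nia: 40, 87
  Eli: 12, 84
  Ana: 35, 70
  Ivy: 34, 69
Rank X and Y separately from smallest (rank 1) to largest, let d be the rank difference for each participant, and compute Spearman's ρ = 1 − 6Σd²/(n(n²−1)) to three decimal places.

Ranks of variable 1: 2, 5, 6, 1, 4, 3
Ranks of variable 2: 1, 4, 6, 5, 3, 2
d = r₁ − r₂: 1, 1, 0, -4, 1, 1
d²: 1, 1, 0, 16, 1, 1; Σd² = 20
ρ = 1 − 6·20/(6·35) = 1 − 120/210 = 0.429

0.429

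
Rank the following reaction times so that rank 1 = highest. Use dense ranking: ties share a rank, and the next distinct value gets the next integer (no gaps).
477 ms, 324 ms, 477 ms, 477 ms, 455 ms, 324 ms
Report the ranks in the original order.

Sorted (descending): 477, 477, 477, 455, 324, 324
The 3 values of 477 share dense rank 1.
The 2 values of 324 share dense rank 3.
Remaining distinct values take the next consecutive integers.

1, 3, 1, 1, 2, 3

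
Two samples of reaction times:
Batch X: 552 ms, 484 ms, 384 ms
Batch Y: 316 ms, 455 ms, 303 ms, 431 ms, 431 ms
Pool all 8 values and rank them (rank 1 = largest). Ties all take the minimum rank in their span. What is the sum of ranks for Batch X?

9

Sorted (descending): 552, 484, 455, 431, 431, 384, 316, 303
The 2 values of 431 occupy positions 4–5 → each gets rank 4.
Batch X values → pooled ranks: 552→1, 484→2, 384→6
Rank sum = 1 + 2 + 6 = 9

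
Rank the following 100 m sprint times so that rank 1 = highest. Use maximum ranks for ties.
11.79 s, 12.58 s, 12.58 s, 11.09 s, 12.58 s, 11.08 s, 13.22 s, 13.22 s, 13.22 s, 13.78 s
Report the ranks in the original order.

Sorted (descending): 13.78, 13.22, 13.22, 13.22, 12.58, 12.58, 12.58, 11.79, 11.09, 11.08
The 3 values of 13.22 occupy positions 2–4 → each gets rank 4.
The 3 values of 12.58 occupy positions 5–7 → each gets rank 7.

8, 7, 7, 9, 7, 10, 4, 4, 4, 1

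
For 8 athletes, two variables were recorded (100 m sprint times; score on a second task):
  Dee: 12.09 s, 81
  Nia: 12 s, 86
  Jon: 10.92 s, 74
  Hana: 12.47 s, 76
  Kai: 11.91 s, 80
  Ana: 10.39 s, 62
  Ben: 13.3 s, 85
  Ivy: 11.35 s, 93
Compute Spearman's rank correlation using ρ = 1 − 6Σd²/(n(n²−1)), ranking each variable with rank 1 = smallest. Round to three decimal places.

Ranks of variable 1: 6, 5, 2, 7, 4, 1, 8, 3
Ranks of variable 2: 5, 7, 2, 3, 4, 1, 6, 8
d = r₁ − r₂: 1, -2, 0, 4, 0, 0, 2, -5
d²: 1, 4, 0, 16, 0, 0, 4, 25; Σd² = 50
ρ = 1 − 6·50/(8·63) = 1 − 300/504 = 0.405

0.405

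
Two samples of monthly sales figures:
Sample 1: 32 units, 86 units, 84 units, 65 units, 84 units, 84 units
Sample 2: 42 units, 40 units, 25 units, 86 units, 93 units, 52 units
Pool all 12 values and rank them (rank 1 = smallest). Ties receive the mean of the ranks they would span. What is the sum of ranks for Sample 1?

Sorted (ascending): 25, 32, 40, 42, 52, 65, 84, 84, 84, 86, 86, 93
The 3 values of 84 occupy positions 7–9 → average rank 8.
The 2 values of 86 occupy positions 10–11 → average rank (10+11)/2 = 10.5.
Sample 1 values → pooled ranks: 32→2, 86→10.5, 84→8, 65→6, 84→8, 84→8
Rank sum = 2 + 10.5 + 8 + 6 + 8 + 8 = 42.5

42.5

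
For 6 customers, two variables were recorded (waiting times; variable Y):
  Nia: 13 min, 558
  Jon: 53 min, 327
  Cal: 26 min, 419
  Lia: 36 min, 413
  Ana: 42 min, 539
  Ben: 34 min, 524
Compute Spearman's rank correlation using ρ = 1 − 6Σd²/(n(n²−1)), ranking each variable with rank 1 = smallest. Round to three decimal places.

Ranks of variable 1: 1, 6, 2, 4, 5, 3
Ranks of variable 2: 6, 1, 3, 2, 5, 4
d = r₁ − r₂: -5, 5, -1, 2, 0, -1
d²: 25, 25, 1, 4, 0, 1; Σd² = 56
ρ = 1 − 6·56/(6·35) = 1 − 336/210 = -0.600

-0.600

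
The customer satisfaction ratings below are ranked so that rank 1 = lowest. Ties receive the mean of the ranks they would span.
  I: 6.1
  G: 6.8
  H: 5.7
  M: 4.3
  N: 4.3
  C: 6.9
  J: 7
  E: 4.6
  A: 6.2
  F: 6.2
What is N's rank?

1.5

Sorted (ascending): 4.3, 4.3, 4.6, 5.7, 6.1, 6.2, 6.2, 6.8, 6.9, 7
The 2 values of 4.3 occupy positions 1–2 → average rank (1+2)/2 = 1.5.
The 2 values of 6.2 occupy positions 6–7 → average rank (6+7)/2 = 6.5.
N has value 4.3 → rank 1.5.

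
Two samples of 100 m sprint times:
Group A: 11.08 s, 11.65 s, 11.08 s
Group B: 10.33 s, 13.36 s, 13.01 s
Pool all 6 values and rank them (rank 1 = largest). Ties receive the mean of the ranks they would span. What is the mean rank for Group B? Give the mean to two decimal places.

3.00

Sorted (descending): 13.36, 13.01, 11.65, 11.08, 11.08, 10.33
The 2 values of 11.08 occupy positions 4–5 → average rank (4+5)/2 = 4.5.
Group B values → pooled ranks: 10.33→6, 13.36→1, 13.01→2
Mean rank = (6 + 1 + 2) / 3 = 3.00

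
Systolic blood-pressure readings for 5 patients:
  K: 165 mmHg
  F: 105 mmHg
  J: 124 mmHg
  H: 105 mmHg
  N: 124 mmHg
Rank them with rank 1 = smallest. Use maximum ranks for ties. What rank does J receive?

Sorted (ascending): 105, 105, 124, 124, 165
The 2 values of 105 occupy positions 1–2 → each gets rank 2.
The 2 values of 124 occupy positions 3–4 → each gets rank 4.
J has value 124 mmHg → rank 4.

4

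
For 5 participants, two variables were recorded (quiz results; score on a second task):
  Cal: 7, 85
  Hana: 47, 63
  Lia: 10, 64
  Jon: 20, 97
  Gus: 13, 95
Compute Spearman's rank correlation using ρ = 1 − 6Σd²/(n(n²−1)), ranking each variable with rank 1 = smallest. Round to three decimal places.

-0.100

Ranks of variable 1: 1, 5, 2, 4, 3
Ranks of variable 2: 3, 1, 2, 5, 4
d = r₁ − r₂: -2, 4, 0, -1, -1
d²: 4, 16, 0, 1, 1; Σd² = 22
ρ = 1 − 6·22/(5·24) = 1 − 132/120 = -0.100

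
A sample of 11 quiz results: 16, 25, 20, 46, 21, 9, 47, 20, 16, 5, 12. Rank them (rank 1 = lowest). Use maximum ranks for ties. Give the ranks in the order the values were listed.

Sorted (ascending): 5, 9, 12, 16, 16, 20, 20, 21, 25, 46, 47
The 2 values of 16 occupy positions 4–5 → each gets rank 5.
The 2 values of 20 occupy positions 6–7 → each gets rank 7.

5, 9, 7, 10, 8, 2, 11, 7, 5, 1, 3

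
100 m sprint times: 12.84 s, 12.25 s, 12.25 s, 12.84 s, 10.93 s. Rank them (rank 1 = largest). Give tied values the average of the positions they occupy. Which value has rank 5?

10.93

Sorted (descending): 12.84, 12.84, 12.25, 12.25, 10.93
The 2 values of 12.84 occupy positions 1–2 → average rank (1+2)/2 = 1.5.
The 2 values of 12.25 occupy positions 3–4 → average rank (3+4)/2 = 3.5.
Rank 5 → value 10.93.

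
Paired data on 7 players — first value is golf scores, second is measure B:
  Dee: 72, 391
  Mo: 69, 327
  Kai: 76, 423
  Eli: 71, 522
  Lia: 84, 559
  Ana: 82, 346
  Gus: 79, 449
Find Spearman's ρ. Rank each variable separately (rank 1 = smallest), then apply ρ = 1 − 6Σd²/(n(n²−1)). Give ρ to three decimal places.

Ranks of variable 1: 3, 1, 4, 2, 7, 6, 5
Ranks of variable 2: 3, 1, 4, 6, 7, 2, 5
d = r₁ − r₂: 0, 0, 0, -4, 0, 4, 0
d²: 0, 0, 0, 16, 0, 16, 0; Σd² = 32
ρ = 1 − 6·32/(7·48) = 1 − 192/336 = 0.429

0.429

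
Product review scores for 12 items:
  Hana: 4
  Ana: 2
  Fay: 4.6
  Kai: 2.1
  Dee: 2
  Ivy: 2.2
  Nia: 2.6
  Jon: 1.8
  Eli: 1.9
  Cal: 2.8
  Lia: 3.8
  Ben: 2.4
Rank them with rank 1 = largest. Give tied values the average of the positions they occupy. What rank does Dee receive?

9.5

Sorted (descending): 4.6, 4, 3.8, 2.8, 2.6, 2.4, 2.2, 2.1, 2, 2, 1.9, 1.8
The 2 values of 2 occupy positions 9–10 → average rank (9+10)/2 = 9.5.
Dee has value 2 → rank 9.5.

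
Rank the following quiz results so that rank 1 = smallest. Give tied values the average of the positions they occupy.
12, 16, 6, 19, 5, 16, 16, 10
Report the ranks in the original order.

Sorted (ascending): 5, 6, 10, 12, 16, 16, 16, 19
The 3 values of 16 occupy positions 5–7 → average rank 6.

4, 6, 2, 8, 1, 6, 6, 3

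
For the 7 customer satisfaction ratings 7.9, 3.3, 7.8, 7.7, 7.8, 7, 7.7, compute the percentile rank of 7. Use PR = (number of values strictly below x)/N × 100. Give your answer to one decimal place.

N = 7.
Strictly below 7: 1. Equal to 7: 1.
PR = 1/7 × 100 = 14.3

14.3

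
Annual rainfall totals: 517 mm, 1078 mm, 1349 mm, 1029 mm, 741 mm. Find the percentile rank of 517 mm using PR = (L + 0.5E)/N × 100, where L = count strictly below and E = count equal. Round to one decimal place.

10.0

N = 5.
Strictly below 517: 0. Equal to 517: 1.
PR = (0 + 0.5·1)/5 × 100 = 10.0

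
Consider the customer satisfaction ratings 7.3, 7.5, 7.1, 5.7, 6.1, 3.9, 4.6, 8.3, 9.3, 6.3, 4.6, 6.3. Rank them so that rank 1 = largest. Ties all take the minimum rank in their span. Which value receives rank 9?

5.7

Sorted (descending): 9.3, 8.3, 7.5, 7.3, 7.1, 6.3, 6.3, 6.1, 5.7, 4.6, 4.6, 3.9
The 2 values of 6.3 occupy positions 6–7 → each gets rank 6.
The 2 values of 4.6 occupy positions 10–11 → each gets rank 10.
Rank 9 → value 5.7.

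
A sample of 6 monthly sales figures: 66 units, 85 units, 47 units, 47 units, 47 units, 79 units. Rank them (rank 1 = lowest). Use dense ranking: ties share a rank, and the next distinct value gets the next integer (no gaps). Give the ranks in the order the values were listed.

Sorted (ascending): 47, 47, 47, 66, 79, 85
The 3 values of 47 share dense rank 1.
Remaining distinct values take the next consecutive integers.

2, 4, 1, 1, 1, 3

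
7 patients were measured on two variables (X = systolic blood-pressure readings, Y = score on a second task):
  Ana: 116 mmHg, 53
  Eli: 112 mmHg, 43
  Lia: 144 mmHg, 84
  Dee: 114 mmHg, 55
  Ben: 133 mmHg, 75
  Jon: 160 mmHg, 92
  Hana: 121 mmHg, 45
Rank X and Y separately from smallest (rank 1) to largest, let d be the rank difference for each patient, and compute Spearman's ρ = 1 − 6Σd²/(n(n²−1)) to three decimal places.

0.857

Ranks of variable 1: 3, 1, 6, 2, 5, 7, 4
Ranks of variable 2: 3, 1, 6, 4, 5, 7, 2
d = r₁ − r₂: 0, 0, 0, -2, 0, 0, 2
d²: 0, 0, 0, 4, 0, 0, 4; Σd² = 8
ρ = 1 − 6·8/(7·48) = 1 − 48/336 = 0.857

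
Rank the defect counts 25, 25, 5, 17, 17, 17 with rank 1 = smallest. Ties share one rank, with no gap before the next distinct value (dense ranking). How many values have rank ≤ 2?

Sorted (ascending): 5, 17, 17, 17, 25, 25
The 3 values of 17 share dense rank 2.
The 2 values of 25 share dense rank 3.
Remaining distinct values take the next consecutive integers.
Ranks ≤ 2: {1, 2, 2, 2} → 4 values.

4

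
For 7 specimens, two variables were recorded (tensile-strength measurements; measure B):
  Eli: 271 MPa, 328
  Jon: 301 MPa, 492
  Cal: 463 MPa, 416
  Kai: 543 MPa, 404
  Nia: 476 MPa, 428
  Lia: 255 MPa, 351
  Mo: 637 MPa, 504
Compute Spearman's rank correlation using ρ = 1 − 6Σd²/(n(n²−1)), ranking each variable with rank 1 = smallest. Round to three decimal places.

0.643

Ranks of variable 1: 2, 3, 4, 6, 5, 1, 7
Ranks of variable 2: 1, 6, 4, 3, 5, 2, 7
d = r₁ − r₂: 1, -3, 0, 3, 0, -1, 0
d²: 1, 9, 0, 9, 0, 1, 0; Σd² = 20
ρ = 1 − 6·20/(7·48) = 1 − 120/336 = 0.643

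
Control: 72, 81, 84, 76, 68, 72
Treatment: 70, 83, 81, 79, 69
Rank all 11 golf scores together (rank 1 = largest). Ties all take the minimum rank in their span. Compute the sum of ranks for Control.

35

Sorted (descending): 84, 83, 81, 81, 79, 76, 72, 72, 70, 69, 68
The 2 values of 81 occupy positions 3–4 → each gets rank 3.
The 2 values of 72 occupy positions 7–8 → each gets rank 7.
Control values → pooled ranks: 72→7, 81→3, 84→1, 76→6, 68→11, 72→7
Rank sum = 7 + 3 + 1 + 6 + 11 + 7 = 35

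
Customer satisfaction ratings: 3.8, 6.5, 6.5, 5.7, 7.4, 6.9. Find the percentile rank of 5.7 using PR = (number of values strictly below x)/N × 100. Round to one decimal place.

N = 6.
Strictly below 5.7: 1. Equal to 5.7: 1.
PR = 1/6 × 100 = 16.7

16.7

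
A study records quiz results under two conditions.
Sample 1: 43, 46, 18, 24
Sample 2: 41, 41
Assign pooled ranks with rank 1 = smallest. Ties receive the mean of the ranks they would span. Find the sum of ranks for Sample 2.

7

Sorted (ascending): 18, 24, 41, 41, 43, 46
The 2 values of 41 occupy positions 3–4 → average rank (3+4)/2 = 3.5.
Sample 2 values → pooled ranks: 41→3.5, 41→3.5
Rank sum = 3.5 + 3.5 = 7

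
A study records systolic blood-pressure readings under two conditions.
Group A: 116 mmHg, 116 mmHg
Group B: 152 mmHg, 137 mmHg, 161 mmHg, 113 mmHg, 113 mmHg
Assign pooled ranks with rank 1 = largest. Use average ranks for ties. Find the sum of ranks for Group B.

19

Sorted (descending): 161, 152, 137, 116, 116, 113, 113
The 2 values of 116 occupy positions 4–5 → average rank (4+5)/2 = 4.5.
The 2 values of 113 occupy positions 6–7 → average rank (6+7)/2 = 6.5.
Group B values → pooled ranks: 152→2, 137→3, 161→1, 113→6.5, 113→6.5
Rank sum = 2 + 3 + 1 + 6.5 + 6.5 = 19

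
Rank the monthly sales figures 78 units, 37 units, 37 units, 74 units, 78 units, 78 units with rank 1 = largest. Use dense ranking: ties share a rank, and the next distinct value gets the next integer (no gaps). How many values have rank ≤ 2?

4

Sorted (descending): 78, 78, 78, 74, 37, 37
The 3 values of 78 share dense rank 1.
The 2 values of 37 share dense rank 3.
Remaining distinct values take the next consecutive integers.
Ranks ≤ 2: {1, 1, 1, 2} → 4 values.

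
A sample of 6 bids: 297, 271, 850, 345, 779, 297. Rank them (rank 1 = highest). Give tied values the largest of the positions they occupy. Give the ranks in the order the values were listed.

5, 6, 1, 3, 2, 5

Sorted (descending): 850, 779, 345, 297, 297, 271
The 2 values of 297 occupy positions 4–5 → each gets rank 5.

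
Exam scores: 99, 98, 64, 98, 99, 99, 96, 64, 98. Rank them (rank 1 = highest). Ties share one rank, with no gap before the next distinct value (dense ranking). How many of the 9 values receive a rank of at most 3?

7

Sorted (descending): 99, 99, 99, 98, 98, 98, 96, 64, 64
The 3 values of 99 share dense rank 1.
The 3 values of 98 share dense rank 2.
The 2 values of 64 share dense rank 4.
Remaining distinct values take the next consecutive integers.
Ranks ≤ 3: {1, 1, 1, 2, 2, 2, 3} → 7 values.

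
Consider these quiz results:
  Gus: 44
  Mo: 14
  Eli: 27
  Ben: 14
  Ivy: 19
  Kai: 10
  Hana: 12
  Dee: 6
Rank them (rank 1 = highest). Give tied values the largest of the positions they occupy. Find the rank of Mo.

Sorted (descending): 44, 27, 19, 14, 14, 12, 10, 6
The 2 values of 14 occupy positions 4–5 → each gets rank 5.
Mo has value 14 → rank 5.

5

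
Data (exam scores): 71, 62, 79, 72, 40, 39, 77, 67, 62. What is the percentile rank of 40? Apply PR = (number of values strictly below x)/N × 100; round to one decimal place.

11.1

N = 9.
Strictly below 40: 1. Equal to 40: 1.
PR = 1/9 × 100 = 11.1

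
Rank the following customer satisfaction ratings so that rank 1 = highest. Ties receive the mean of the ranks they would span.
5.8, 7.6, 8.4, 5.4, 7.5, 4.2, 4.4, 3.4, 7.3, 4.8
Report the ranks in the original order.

5, 2, 1, 6, 3, 9, 8, 10, 4, 7

Sorted (descending): 8.4, 7.6, 7.5, 7.3, 5.8, 5.4, 4.8, 4.4, 4.2, 3.4
No ties — each value takes its position as its rank.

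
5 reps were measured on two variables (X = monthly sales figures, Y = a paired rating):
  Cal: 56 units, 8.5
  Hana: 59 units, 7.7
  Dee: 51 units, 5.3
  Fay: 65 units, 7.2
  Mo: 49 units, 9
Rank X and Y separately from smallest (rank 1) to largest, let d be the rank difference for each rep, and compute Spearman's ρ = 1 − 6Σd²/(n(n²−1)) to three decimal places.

Ranks of variable 1: 3, 4, 2, 5, 1
Ranks of variable 2: 4, 3, 1, 2, 5
d = r₁ − r₂: -1, 1, 1, 3, -4
d²: 1, 1, 1, 9, 16; Σd² = 28
ρ = 1 − 6·28/(5·24) = 1 − 168/120 = -0.400

-0.400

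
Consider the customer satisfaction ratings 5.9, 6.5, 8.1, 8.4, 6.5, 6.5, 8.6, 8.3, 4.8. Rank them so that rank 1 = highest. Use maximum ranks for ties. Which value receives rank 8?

Sorted (descending): 8.6, 8.4, 8.3, 8.1, 6.5, 6.5, 6.5, 5.9, 4.8
The 3 values of 6.5 occupy positions 5–7 → each gets rank 7.
Rank 8 → value 5.9.

5.9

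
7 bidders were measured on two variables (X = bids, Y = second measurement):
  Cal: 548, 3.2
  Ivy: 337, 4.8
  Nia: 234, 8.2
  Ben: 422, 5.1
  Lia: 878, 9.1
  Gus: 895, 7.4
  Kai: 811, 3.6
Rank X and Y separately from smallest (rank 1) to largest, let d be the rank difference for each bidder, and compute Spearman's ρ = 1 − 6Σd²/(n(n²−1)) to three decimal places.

Ranks of variable 1: 4, 2, 1, 3, 6, 7, 5
Ranks of variable 2: 1, 3, 6, 4, 7, 5, 2
d = r₁ − r₂: 3, -1, -5, -1, -1, 2, 3
d²: 9, 1, 25, 1, 1, 4, 9; Σd² = 50
ρ = 1 − 6·50/(7·48) = 1 − 300/336 = 0.107

0.107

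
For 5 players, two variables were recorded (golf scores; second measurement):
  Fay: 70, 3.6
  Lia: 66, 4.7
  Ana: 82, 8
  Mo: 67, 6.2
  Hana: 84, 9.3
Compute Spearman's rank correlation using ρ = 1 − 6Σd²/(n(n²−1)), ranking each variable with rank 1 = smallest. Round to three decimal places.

Ranks of variable 1: 3, 1, 4, 2, 5
Ranks of variable 2: 1, 2, 4, 3, 5
d = r₁ − r₂: 2, -1, 0, -1, 0
d²: 4, 1, 0, 1, 0; Σd² = 6
ρ = 1 − 6·6/(5·24) = 1 − 36/120 = 0.700

0.700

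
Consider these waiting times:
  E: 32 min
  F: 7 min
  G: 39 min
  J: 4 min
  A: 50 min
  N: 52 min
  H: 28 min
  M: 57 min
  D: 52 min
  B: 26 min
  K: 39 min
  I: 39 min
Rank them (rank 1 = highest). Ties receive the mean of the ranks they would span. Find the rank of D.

Sorted (descending): 57, 52, 52, 50, 39, 39, 39, 32, 28, 26, 7, 4
The 2 values of 52 occupy positions 2–3 → average rank (2+3)/2 = 2.5.
The 3 values of 39 occupy positions 5–7 → average rank 6.
D has value 52 min → rank 2.5.

2.5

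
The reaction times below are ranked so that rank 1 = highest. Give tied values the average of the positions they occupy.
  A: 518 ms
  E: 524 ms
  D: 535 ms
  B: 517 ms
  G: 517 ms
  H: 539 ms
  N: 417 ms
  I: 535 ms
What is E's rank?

4

Sorted (descending): 539, 535, 535, 524, 518, 517, 517, 417
The 2 values of 535 occupy positions 2–3 → average rank (2+3)/2 = 2.5.
The 2 values of 517 occupy positions 6–7 → average rank (6+7)/2 = 6.5.
E has value 524 ms → rank 4.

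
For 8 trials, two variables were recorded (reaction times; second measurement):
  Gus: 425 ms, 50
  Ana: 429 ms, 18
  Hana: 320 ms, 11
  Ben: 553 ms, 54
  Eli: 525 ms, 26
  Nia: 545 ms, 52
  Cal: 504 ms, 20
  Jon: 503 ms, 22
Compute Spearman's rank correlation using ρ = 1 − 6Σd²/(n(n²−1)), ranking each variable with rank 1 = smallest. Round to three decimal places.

Ranks of variable 1: 2, 3, 1, 8, 6, 7, 5, 4
Ranks of variable 2: 6, 2, 1, 8, 5, 7, 3, 4
d = r₁ − r₂: -4, 1, 0, 0, 1, 0, 2, 0
d²: 16, 1, 0, 0, 1, 0, 4, 0; Σd² = 22
ρ = 1 − 6·22/(8·63) = 1 − 132/504 = 0.738

0.738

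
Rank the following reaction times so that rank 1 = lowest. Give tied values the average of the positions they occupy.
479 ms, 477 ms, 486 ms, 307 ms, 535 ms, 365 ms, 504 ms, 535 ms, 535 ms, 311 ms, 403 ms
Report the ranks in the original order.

6, 5, 7, 1, 10, 3, 8, 10, 10, 2, 4

Sorted (ascending): 307, 311, 365, 403, 477, 479, 486, 504, 535, 535, 535
The 3 values of 535 occupy positions 9–11 → average rank 10.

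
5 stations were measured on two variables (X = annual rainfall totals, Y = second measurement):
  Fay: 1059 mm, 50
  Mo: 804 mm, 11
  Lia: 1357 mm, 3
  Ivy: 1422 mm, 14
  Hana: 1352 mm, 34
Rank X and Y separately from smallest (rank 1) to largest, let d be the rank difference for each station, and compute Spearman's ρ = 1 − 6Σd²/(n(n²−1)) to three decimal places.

Ranks of variable 1: 2, 1, 4, 5, 3
Ranks of variable 2: 5, 2, 1, 3, 4
d = r₁ − r₂: -3, -1, 3, 2, -1
d²: 9, 1, 9, 4, 1; Σd² = 24
ρ = 1 − 6·24/(5·24) = 1 − 144/120 = -0.200

-0.200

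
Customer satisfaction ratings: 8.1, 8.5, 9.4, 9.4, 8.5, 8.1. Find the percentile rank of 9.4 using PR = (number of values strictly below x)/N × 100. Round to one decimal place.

N = 6.
Strictly below 9.4: 4. Equal to 9.4: 2.
PR = 4/6 × 100 = 66.7

66.7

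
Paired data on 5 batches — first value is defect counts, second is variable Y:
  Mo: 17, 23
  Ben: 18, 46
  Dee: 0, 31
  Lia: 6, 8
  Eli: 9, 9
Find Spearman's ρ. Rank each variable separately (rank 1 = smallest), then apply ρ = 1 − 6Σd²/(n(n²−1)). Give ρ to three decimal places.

Ranks of variable 1: 4, 5, 1, 2, 3
Ranks of variable 2: 3, 5, 4, 1, 2
d = r₁ − r₂: 1, 0, -3, 1, 1
d²: 1, 0, 9, 1, 1; Σd² = 12
ρ = 1 − 6·12/(5·24) = 1 − 72/120 = 0.400

0.400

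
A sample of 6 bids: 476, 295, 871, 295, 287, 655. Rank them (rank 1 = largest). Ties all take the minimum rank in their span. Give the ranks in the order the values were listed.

Sorted (descending): 871, 655, 476, 295, 295, 287
The 2 values of 295 occupy positions 4–5 → each gets rank 4.

3, 4, 1, 4, 6, 2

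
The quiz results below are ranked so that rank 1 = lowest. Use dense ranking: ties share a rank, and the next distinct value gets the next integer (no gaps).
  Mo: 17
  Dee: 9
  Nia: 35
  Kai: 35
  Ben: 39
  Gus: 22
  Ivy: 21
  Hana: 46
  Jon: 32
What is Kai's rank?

6

Sorted (ascending): 9, 17, 21, 22, 32, 35, 35, 39, 46
The 2 values of 35 share dense rank 6.
Remaining distinct values take the next consecutive integers.
Kai has value 35 → rank 6.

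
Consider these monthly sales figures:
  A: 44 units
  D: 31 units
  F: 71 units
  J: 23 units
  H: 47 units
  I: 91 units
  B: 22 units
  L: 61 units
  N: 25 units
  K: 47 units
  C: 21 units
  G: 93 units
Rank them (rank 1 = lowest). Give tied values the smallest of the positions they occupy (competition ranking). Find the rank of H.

Sorted (ascending): 21, 22, 23, 25, 31, 44, 47, 47, 61, 71, 91, 93
The 2 values of 47 occupy positions 7–8 → each gets rank 7.
H has value 47 units → rank 7.

7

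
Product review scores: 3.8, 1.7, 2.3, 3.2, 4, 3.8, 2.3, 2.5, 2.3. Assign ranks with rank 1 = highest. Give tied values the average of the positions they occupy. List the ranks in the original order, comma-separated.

Sorted (descending): 4, 3.8, 3.8, 3.2, 2.5, 2.3, 2.3, 2.3, 1.7
The 2 values of 3.8 occupy positions 2–3 → average rank (2+3)/2 = 2.5.
The 3 values of 2.3 occupy positions 6–8 → average rank 7.

2.5, 9, 7, 4, 1, 2.5, 7, 5, 7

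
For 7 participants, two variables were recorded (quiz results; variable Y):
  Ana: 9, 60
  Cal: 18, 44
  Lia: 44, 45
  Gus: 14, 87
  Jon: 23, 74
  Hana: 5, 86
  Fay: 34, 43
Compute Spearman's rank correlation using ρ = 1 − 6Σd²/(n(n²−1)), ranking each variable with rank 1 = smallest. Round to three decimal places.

Ranks of variable 1: 2, 4, 7, 3, 5, 1, 6
Ranks of variable 2: 4, 2, 3, 7, 5, 6, 1
d = r₁ − r₂: -2, 2, 4, -4, 0, -5, 5
d²: 4, 4, 16, 16, 0, 25, 25; Σd² = 90
ρ = 1 − 6·90/(7·48) = 1 − 540/336 = -0.607

-0.607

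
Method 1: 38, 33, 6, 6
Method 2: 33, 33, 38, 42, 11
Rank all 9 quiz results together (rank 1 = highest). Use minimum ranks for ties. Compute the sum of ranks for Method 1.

Sorted (descending): 42, 38, 38, 33, 33, 33, 11, 6, 6
The 2 values of 38 occupy positions 2–3 → each gets rank 2.
The 3 values of 33 occupy positions 4–6 → each gets rank 4.
The 2 values of 6 occupy positions 8–9 → each gets rank 8.
Method 1 values → pooled ranks: 38→2, 33→4, 6→8, 6→8
Rank sum = 2 + 4 + 8 + 8 = 22

22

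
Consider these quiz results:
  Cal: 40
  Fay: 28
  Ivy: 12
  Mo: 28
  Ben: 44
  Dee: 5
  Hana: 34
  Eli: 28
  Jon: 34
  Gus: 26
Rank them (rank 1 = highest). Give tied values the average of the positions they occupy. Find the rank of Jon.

Sorted (descending): 44, 40, 34, 34, 28, 28, 28, 26, 12, 5
The 2 values of 34 occupy positions 3–4 → average rank (3+4)/2 = 3.5.
The 3 values of 28 occupy positions 5–7 → average rank 6.
Jon has value 34 → rank 3.5.

3.5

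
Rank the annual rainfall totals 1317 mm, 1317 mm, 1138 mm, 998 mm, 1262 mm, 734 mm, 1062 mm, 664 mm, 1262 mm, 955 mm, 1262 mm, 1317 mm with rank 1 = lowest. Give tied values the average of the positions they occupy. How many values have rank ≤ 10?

Sorted (ascending): 664, 734, 955, 998, 1062, 1138, 1262, 1262, 1262, 1317, 1317, 1317
The 3 values of 1262 occupy positions 7–9 → average rank 8.
The 3 values of 1317 occupy positions 10–12 → average rank 11.
Ranks ≤ 10: {1, 2, 3, 4, 5, 6, 8, 8, 8} → 9 values.

9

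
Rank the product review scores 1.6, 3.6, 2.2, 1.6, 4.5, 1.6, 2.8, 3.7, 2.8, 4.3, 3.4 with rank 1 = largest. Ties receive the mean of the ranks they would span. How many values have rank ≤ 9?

Sorted (descending): 4.5, 4.3, 3.7, 3.6, 3.4, 2.8, 2.8, 2.2, 1.6, 1.6, 1.6
The 2 values of 2.8 occupy positions 6–7 → average rank (6+7)/2 = 6.5.
The 3 values of 1.6 occupy positions 9–11 → average rank 10.
Ranks ≤ 9: {1, 2, 3, 4, 5, 6.5, 6.5, 8} → 8 values.

8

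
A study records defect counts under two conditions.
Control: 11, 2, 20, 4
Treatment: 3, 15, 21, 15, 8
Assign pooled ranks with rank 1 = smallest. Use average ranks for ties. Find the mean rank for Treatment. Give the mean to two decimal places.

Sorted (ascending): 2, 3, 4, 8, 11, 15, 15, 20, 21
The 2 values of 15 occupy positions 6–7 → average rank (6+7)/2 = 6.5.
Treatment values → pooled ranks: 3→2, 15→6.5, 21→9, 15→6.5, 8→4
Mean rank = (2 + 6.5 + 9 + 6.5 + 4) / 5 = 5.60

5.60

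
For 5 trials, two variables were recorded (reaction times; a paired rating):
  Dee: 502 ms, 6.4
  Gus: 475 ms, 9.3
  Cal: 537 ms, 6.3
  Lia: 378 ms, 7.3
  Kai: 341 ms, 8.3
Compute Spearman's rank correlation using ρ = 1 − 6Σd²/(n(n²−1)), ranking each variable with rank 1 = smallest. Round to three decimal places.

-0.700

Ranks of variable 1: 4, 3, 5, 2, 1
Ranks of variable 2: 2, 5, 1, 3, 4
d = r₁ − r₂: 2, -2, 4, -1, -3
d²: 4, 4, 16, 1, 9; Σd² = 34
ρ = 1 − 6·34/(5·24) = 1 − 204/120 = -0.700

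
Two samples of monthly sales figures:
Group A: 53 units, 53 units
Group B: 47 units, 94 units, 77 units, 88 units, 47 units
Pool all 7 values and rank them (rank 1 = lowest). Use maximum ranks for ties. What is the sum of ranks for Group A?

Sorted (ascending): 47, 47, 53, 53, 77, 88, 94
The 2 values of 47 occupy positions 1–2 → each gets rank 2.
The 2 values of 53 occupy positions 3–4 → each gets rank 4.
Group A values → pooled ranks: 53→4, 53→4
Rank sum = 4 + 4 = 8

8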